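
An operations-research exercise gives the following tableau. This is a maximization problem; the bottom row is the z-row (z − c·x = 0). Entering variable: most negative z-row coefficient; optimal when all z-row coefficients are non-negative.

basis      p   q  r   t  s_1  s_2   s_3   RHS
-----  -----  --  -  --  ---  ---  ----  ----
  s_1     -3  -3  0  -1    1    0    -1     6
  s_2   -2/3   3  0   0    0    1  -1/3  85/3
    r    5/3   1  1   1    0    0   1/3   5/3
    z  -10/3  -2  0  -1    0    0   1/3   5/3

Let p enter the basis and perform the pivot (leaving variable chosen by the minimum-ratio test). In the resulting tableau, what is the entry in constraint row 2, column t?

2/5

Ratio test on column p — row 1: entry -3 ≤ 0; row 2: entry -2/3 ≤ 0; row 3: (5/3)/(5/3) = 1. Minimum is 1 at row 3 (r leaves); pivot element 5/3.
Divide row 3 by 5/3; eliminate column p from the other rows.
Row 2 update in column t: 0 − (-2/3)·(3/5) = 2/5.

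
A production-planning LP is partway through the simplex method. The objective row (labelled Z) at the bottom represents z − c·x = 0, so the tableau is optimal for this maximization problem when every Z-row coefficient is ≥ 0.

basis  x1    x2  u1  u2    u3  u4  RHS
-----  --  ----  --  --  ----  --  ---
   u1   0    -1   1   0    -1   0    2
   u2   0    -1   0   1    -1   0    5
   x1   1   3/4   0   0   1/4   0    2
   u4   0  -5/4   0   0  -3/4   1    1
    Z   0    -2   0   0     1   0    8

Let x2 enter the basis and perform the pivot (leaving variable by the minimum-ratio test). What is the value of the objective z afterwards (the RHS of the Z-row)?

40/3

Ratio test on column x2 — row 1: entry -1 ≤ 0; row 2: entry -1 ≤ 0; row 3: 2/(3/4) = 8/3; row 4: entry -5/4 ≤ 0. Minimum is 8/3 at row 3 (x1 leaves); pivot element 3/4.
Pivot on row 3; the Z-row RHS becomes 8 − (-2)·(8/3) = 40/3.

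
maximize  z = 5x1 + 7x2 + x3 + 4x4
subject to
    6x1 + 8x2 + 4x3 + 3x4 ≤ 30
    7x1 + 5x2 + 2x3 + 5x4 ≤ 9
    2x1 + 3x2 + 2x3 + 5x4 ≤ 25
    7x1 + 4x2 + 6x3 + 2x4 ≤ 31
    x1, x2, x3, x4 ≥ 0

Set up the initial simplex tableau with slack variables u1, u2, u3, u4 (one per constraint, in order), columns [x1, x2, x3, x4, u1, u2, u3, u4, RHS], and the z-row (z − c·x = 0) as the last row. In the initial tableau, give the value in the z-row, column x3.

-1

The z-row carries the negated objective coefficients: the x3 entry is -1.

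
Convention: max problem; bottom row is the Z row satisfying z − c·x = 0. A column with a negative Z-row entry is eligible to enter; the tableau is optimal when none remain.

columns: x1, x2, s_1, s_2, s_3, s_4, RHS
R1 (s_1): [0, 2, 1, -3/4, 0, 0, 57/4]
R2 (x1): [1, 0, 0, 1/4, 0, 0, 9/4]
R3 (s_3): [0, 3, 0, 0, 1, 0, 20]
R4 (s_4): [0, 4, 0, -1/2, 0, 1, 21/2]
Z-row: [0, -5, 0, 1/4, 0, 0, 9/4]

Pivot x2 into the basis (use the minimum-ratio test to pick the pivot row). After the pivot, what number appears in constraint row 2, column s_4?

0

Ratio test on column x2 — row 1: (57/4)/2 = 57/8; row 2: entry 0 ≤ 0; row 3: 20/3 = 20/3; row 4: (21/2)/4 = 21/8. Minimum is 21/8 at row 4 (s_4 leaves); pivot element 4.
Divide row 4 by 4; eliminate column x2 from the other rows.
Row 2 update in column s_4: 0 − 0·(1/4) = 0.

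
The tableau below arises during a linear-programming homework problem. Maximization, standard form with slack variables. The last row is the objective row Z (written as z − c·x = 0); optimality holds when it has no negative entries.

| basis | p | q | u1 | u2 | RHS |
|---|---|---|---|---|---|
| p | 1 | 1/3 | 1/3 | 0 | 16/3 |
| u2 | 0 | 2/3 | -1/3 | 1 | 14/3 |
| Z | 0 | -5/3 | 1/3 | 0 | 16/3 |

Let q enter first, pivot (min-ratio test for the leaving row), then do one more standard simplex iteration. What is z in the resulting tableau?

Ratio test on column q — row 1: (16/3)/(1/3) = 16; row 2: (14/3)/(2/3) = 7. Minimum is 7 at row 2 (u2 leaves); pivot element 2/3.
Pivot on row 2; the Z-row RHS becomes 16/3 − (-5/3)·7 = 17.
Next entering variable (most negative Z-row entry -1/2): u1.
Ratio test on column u1 — row 1: 3/(1/2) = 6; row 2: entry -1/2 ≤ 0. Minimum is 6 at row 1 (p leaves); pivot element 1/2.
After the second pivot the Z-row RHS is 17 − (-1/2)·6 = 20.

20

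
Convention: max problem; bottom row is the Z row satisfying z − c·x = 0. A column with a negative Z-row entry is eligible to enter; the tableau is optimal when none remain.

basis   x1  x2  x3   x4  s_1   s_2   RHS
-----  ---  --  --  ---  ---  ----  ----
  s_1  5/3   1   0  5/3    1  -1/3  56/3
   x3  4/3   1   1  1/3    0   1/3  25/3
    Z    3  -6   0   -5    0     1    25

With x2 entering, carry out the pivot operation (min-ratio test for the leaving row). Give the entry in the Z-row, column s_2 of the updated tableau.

Ratio test on column x2 — row 1: (56/3)/1 = 56/3; row 2: (25/3)/1 = 25/3. Minimum is 25/3 at row 2 (x3 leaves); pivot element 1.
Divide row 2 by 1; eliminate column x2 from the other rows.
Z-row update in column s_2: 1 − (-6)·(1/3) = 3.

3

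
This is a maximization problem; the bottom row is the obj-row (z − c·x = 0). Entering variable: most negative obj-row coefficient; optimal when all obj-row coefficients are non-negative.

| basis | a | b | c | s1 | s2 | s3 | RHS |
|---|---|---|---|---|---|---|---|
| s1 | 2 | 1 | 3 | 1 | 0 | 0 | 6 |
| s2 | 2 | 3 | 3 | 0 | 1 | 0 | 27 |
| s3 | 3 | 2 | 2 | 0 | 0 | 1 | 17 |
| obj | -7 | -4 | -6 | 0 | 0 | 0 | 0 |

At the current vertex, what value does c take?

0

c is not in the basis, so in the current basic feasible solution c = 0.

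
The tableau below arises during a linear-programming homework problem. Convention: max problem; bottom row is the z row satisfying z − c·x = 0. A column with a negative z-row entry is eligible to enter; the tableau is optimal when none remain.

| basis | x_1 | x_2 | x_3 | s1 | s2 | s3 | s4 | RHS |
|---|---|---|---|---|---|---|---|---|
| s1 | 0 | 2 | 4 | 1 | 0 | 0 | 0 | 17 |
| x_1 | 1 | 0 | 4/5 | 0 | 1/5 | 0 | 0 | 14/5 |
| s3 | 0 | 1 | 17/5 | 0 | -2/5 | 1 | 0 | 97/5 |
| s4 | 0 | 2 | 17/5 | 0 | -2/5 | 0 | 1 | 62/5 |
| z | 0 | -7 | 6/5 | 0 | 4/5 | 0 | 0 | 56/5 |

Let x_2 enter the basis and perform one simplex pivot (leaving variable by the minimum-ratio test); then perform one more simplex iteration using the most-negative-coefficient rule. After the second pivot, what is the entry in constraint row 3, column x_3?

2

Ratio test on column x_2 — row 1: 17/2 = 17/2; row 2: entry 0 ≤ 0; row 3: (97/5)/1 = 97/5; row 4: (62/5)/2 = 31/5. Minimum is 31/5 at row 4 (s4 leaves); pivot element 2.
Divide row 4 by 2; eliminate column x_2 from the other rows.
Second iteration: most negative z-row entry is -3/5 in column s2, so s2 enters.
Ratio test on column s2 — row 1: (23/5)/(2/5) = 23/2; row 2: (14/5)/(1/5) = 14; row 3: entry -1/5 ≤ 0; row 4: entry -1/5 ≤ 0. Minimum is 23/2 at row 1 (s1 leaves); pivot element 2/5.
Divide row 1 by 2/5; eliminate column s2 from the other rows.
After both pivots, the entry at constraint row 3, column x_3 is 2.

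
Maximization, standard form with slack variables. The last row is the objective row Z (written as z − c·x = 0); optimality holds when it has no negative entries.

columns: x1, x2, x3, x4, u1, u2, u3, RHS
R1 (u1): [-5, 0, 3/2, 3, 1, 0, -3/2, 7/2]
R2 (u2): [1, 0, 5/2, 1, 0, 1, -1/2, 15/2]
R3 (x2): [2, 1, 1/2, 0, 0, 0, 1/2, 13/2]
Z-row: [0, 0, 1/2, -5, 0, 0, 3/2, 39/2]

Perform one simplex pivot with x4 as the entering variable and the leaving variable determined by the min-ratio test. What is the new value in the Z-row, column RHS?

Ratio test on column x4 — row 1: (7/2)/3 = 7/6; row 2: (15/2)/1 = 15/2; row 3: entry 0 ≤ 0. Minimum is 7/6 at row 1 (u1 leaves); pivot element 3.
Divide row 1 by 3; eliminate column x4 from the other rows.
Z-row update in column RHS: 39/2 − (-5)·(7/6) = 76/3.

76/3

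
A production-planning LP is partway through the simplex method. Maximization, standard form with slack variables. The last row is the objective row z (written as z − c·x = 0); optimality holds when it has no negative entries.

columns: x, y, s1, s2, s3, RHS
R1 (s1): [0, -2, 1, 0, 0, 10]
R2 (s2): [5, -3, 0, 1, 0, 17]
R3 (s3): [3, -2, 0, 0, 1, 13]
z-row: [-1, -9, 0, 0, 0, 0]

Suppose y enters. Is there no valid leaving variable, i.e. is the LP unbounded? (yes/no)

Every constraint-row entry in column y is ≤ 0, so increasing y is unbounded.

yes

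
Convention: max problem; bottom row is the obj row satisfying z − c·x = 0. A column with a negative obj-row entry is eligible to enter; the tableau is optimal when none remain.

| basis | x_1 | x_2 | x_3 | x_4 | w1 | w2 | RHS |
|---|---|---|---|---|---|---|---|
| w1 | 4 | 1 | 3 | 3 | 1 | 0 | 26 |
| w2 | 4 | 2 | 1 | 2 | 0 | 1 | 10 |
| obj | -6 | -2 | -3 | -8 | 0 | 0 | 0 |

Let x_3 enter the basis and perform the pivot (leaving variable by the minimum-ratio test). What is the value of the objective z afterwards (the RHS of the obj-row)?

Ratio test on column x_3 — row 1: 26/3 = 26/3; row 2: 10/1 = 10. Minimum is 26/3 at row 1 (w1 leaves); pivot element 3.
Pivot on row 1; the obj-row RHS becomes 0 − (-3)·(26/3) = 26.

26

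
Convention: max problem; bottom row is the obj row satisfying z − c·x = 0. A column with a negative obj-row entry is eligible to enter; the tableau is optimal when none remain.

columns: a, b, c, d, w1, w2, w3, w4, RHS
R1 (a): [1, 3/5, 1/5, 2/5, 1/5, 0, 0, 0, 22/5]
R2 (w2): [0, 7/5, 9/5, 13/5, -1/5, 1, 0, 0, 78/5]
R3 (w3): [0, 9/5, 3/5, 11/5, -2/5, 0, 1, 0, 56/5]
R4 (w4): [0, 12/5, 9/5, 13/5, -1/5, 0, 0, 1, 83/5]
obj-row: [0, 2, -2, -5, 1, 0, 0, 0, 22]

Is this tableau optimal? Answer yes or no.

no

The obj-row has a negative entry -5 in column d, so it is not optimal.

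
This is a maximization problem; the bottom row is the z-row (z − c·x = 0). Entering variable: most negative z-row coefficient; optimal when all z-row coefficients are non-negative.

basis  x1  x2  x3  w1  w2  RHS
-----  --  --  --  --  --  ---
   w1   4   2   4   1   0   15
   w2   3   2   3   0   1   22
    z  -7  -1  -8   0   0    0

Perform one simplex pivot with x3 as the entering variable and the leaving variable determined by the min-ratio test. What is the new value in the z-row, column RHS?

Ratio test on column x3 — row 1: 15/4 = 15/4; row 2: 22/3 = 22/3. Minimum is 15/4 at row 1 (w1 leaves); pivot element 4.
Divide row 1 by 4; eliminate column x3 from the other rows.
z-row update in column RHS: 0 − (-8)·(15/4) = 30.

30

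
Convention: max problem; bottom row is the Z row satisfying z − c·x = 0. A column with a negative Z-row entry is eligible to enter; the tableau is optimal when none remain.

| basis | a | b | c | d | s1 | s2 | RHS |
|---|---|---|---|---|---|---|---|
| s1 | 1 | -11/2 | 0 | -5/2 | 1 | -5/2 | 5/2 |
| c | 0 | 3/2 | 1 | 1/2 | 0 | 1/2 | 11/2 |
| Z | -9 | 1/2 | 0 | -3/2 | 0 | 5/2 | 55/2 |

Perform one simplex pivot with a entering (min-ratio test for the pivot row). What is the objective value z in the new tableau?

Ratio test on column a — row 1: (5/2)/1 = 5/2; row 2: entry 0 ≤ 0. Minimum is 5/2 at row 1 (s1 leaves); pivot element 1.
Pivot on row 1; the Z-row RHS becomes 55/2 − (-9)·(5/2) = 50.

50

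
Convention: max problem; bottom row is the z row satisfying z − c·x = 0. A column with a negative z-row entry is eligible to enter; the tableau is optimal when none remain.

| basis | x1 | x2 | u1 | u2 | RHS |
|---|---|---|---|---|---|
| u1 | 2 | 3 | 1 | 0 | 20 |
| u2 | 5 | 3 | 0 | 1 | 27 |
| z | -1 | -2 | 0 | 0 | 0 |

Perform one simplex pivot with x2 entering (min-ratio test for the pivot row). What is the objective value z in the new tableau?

40/3

Ratio test on column x2 — row 1: 20/3 = 20/3; row 2: 27/3 = 9. Minimum is 20/3 at row 1 (u1 leaves); pivot element 3.
Pivot on row 1; the z-row RHS becomes 0 − (-2)·(20/3) = 40/3.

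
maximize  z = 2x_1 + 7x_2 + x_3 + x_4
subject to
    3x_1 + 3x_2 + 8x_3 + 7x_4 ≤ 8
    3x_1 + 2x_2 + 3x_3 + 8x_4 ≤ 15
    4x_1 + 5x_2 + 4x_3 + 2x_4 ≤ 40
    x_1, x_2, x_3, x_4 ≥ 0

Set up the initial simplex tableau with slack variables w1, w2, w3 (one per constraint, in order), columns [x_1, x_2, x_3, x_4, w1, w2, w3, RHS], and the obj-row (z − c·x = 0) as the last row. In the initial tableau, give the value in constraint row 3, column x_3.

4

Constraint 3 has coefficient 4 on x_3.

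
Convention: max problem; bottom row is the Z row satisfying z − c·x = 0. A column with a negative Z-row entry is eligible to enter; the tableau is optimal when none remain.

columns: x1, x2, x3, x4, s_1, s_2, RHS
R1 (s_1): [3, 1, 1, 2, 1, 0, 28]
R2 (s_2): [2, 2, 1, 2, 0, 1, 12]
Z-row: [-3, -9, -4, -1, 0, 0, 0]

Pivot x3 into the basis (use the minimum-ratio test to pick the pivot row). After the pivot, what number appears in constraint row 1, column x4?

Ratio test on column x3 — row 1: 28/1 = 28; row 2: 12/1 = 12. Minimum is 12 at row 2 (s_2 leaves); pivot element 1.
Divide row 2 by 1; eliminate column x3 from the other rows.
Row 1 update in column x4: 2 − 1·2 = 0.

0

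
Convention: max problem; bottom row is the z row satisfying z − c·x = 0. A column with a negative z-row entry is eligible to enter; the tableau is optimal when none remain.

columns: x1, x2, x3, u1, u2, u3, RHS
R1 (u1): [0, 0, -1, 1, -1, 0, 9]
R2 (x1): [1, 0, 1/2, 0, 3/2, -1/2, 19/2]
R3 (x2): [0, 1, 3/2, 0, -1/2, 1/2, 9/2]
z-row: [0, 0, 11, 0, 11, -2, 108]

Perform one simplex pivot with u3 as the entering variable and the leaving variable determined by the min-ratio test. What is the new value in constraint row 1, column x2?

Ratio test on column u3 — row 1: entry 0 ≤ 0; row 2: entry -1/2 ≤ 0; row 3: (9/2)/(1/2) = 9. Minimum is 9 at row 3 (x2 leaves); pivot element 1/2.
Divide row 3 by 1/2; eliminate column u3 from the other rows.
Row 1 update in column x2: 0 − 0·2 = 0.

0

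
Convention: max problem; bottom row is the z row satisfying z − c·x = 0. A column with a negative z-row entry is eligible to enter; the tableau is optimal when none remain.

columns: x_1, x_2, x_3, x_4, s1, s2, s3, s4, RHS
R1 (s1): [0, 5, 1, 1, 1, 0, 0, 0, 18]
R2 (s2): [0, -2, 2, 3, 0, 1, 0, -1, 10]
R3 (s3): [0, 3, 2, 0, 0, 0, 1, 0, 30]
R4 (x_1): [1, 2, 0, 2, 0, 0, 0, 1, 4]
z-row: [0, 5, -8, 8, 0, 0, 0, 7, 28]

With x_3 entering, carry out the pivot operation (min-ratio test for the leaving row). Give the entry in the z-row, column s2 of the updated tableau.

4

Ratio test on column x_3 — row 1: 18/1 = 18; row 2: 10/2 = 5; row 3: 30/2 = 15; row 4: entry 0 ≤ 0. Minimum is 5 at row 2 (s2 leaves); pivot element 2.
Divide row 2 by 2; eliminate column x_3 from the other rows.
z-row update in column s2: 0 − (-8)·(1/2) = 4.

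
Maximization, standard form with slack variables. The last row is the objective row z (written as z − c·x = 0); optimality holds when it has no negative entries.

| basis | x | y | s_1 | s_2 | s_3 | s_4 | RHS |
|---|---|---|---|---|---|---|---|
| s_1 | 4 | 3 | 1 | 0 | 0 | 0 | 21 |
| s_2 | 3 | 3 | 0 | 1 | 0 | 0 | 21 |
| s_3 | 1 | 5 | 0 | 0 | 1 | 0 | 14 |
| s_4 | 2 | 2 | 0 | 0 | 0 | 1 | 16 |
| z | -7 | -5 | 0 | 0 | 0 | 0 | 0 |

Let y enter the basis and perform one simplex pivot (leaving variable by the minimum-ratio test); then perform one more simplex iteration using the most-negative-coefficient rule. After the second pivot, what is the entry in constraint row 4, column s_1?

-8/17

Ratio test on column y — row 1: 21/3 = 7; row 2: 21/3 = 7; row 3: 14/5 = 14/5; row 4: 16/2 = 8. Minimum is 14/5 at row 3 (s_3 leaves); pivot element 5.
Divide row 3 by 5; eliminate column y from the other rows.
Second iteration: most negative z-row entry is -6 in column x, so x enters.
Ratio test on column x — row 1: (63/5)/(17/5) = 63/17; row 2: (63/5)/(12/5) = 21/4; row 3: (14/5)/(1/5) = 14; row 4: (52/5)/(8/5) = 13/2. Minimum is 63/17 at row 1 (s_1 leaves); pivot element 17/5.
Divide row 1 by 17/5; eliminate column x from the other rows.
After both pivots, the entry at constraint row 4, column s_1 is -8/17.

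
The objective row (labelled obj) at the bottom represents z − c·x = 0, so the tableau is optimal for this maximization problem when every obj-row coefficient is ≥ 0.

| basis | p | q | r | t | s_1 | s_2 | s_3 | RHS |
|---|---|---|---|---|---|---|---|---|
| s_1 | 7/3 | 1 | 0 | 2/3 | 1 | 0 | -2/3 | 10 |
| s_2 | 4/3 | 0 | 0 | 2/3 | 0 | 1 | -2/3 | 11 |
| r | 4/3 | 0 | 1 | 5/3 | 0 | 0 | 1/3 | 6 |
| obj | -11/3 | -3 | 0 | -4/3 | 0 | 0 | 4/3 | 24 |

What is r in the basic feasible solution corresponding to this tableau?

6

r is basic (row 3); its value is the RHS of that row, 6.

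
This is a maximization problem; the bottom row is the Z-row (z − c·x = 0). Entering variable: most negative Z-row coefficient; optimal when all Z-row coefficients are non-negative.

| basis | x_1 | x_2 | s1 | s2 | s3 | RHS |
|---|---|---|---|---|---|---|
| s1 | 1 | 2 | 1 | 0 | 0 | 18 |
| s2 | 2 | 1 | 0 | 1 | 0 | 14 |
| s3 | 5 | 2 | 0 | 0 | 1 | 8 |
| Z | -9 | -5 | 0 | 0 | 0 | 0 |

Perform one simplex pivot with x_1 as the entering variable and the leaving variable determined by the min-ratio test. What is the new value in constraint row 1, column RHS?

Ratio test on column x_1 — row 1: 18/1 = 18; row 2: 14/2 = 7; row 3: 8/5 = 8/5. Minimum is 8/5 at row 3 (s3 leaves); pivot element 5.
Divide row 3 by 5; eliminate column x_1 from the other rows.
Row 1 update in column RHS: 18 − 1·(8/5) = 82/5.

82/5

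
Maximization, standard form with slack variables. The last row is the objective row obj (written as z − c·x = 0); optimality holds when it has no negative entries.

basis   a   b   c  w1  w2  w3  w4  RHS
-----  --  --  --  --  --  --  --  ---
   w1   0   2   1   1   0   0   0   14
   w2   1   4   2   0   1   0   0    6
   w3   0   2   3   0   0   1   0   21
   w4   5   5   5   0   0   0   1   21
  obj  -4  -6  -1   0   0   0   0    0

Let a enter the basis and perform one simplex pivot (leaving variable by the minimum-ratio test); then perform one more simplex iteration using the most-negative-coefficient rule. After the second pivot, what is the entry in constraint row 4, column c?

Ratio test on column a — row 1: entry 0 ≤ 0; row 2: 6/1 = 6; row 3: entry 0 ≤ 0; row 4: 21/5 = 21/5. Minimum is 21/5 at row 4 (w4 leaves); pivot element 5.
Divide row 4 by 5; eliminate column a from the other rows.
Second iteration: most negative obj-row entry is -2 in column b, so b enters.
Ratio test on column b — row 1: 14/2 = 7; row 2: (9/5)/3 = 3/5; row 3: 21/2 = 21/2; row 4: (21/5)/1 = 21/5. Minimum is 3/5 at row 2 (w2 leaves); pivot element 3.
Divide row 2 by 3; eliminate column b from the other rows.
After both pivots, the entry at constraint row 4, column c is 2/3.

2/3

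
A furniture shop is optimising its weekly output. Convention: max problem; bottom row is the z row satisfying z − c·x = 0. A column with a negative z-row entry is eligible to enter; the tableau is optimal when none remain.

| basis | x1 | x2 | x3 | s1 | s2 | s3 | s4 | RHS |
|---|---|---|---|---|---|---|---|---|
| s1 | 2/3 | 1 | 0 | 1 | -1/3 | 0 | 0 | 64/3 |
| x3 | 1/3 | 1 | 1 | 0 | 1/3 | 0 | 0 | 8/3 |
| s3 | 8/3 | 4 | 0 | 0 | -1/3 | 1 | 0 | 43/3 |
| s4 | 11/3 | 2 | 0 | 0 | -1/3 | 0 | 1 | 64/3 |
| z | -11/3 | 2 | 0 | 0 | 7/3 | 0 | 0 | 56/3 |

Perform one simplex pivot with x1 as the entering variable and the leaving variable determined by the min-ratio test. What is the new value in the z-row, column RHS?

Ratio test on column x1 — row 1: (64/3)/(2/3) = 32; row 2: (8/3)/(1/3) = 8; row 3: (43/3)/(8/3) = 43/8; row 4: (64/3)/(11/3) = 64/11. Minimum is 43/8 at row 3 (s3 leaves); pivot element 8/3.
Divide row 3 by 8/3; eliminate column x1 from the other rows.
z-row update in column RHS: 56/3 − (-11/3)·(43/8) = 307/8.

307/8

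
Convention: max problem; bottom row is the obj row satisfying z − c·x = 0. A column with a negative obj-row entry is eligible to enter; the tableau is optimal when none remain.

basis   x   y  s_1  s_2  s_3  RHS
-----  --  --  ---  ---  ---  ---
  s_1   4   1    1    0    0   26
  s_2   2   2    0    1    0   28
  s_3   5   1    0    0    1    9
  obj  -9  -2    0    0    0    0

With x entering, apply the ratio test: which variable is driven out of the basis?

s_3

Column x entries and ratios — s_1: 26/4 = 13/2; s_2: 28/2 = 14; s_3: 9/5 = 9/5.
Smallest ratio is 9/5 in the row of s_3, so s_3 leaves.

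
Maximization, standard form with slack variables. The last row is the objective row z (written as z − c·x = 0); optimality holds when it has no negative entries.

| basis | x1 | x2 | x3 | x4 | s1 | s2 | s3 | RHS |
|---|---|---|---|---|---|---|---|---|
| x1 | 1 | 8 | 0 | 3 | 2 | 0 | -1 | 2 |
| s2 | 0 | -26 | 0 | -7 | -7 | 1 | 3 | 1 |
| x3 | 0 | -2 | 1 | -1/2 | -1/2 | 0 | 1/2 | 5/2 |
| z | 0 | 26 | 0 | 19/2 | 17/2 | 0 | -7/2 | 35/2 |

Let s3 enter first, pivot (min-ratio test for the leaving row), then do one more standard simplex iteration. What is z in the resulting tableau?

23

Ratio test on column s3 — row 1: entry -1 ≤ 0; row 2: 1/3 = 1/3; row 3: (5/2)/(1/2) = 5. Minimum is 1/3 at row 2 (s2 leaves); pivot element 3.
Pivot on row 2; the z-row RHS becomes 35/2 − (-7/2)·(1/3) = 56/3.
Next entering variable (most negative z-row entry -13/3): x2.
Ratio test on column x2 — row 1: entry -2/3 ≤ 0; row 2: entry -26/3 ≤ 0; row 3: (7/3)/(7/3) = 1. Minimum is 1 at row 3 (x3 leaves); pivot element 7/3.
After the second pivot the z-row RHS is 56/3 − (-13/3)·1 = 23.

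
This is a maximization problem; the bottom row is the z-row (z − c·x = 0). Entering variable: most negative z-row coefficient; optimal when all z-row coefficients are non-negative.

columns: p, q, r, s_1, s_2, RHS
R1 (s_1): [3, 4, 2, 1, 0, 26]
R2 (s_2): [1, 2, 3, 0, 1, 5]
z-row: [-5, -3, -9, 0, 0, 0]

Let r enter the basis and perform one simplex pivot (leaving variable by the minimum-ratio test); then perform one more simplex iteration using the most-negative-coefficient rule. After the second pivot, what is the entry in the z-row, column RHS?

Ratio test on column r — row 1: 26/2 = 13; row 2: 5/3 = 5/3. Minimum is 5/3 at row 2 (s_2 leaves); pivot element 3.
Divide row 2 by 3; eliminate column r from the other rows.
Second iteration: most negative z-row entry is -2 in column p, so p enters.
Ratio test on column p — row 1: (68/3)/(7/3) = 68/7; row 2: (5/3)/(1/3) = 5. Minimum is 5 at row 2 (r leaves); pivot element 1/3.
Divide row 2 by 1/3; eliminate column p from the other rows.
After both pivots, the entry at the z-row, column RHS is 25.

25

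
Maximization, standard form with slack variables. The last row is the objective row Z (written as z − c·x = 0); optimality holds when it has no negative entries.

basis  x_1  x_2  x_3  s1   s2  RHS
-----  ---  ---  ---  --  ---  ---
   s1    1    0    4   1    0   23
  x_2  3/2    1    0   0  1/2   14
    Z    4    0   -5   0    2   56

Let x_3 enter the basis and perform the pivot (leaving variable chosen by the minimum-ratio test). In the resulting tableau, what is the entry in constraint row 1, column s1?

Ratio test on column x_3 — row 1: 23/4 = 23/4; row 2: entry 0 ≤ 0. Minimum is 23/4 at row 1 (s1 leaves); pivot element 4.
Divide row 1 by 4; eliminate column x_3 from the other rows.
In the new row 1, the s1 entry is the old entry divided by the pivot: 1/4 = 1/4.

1/4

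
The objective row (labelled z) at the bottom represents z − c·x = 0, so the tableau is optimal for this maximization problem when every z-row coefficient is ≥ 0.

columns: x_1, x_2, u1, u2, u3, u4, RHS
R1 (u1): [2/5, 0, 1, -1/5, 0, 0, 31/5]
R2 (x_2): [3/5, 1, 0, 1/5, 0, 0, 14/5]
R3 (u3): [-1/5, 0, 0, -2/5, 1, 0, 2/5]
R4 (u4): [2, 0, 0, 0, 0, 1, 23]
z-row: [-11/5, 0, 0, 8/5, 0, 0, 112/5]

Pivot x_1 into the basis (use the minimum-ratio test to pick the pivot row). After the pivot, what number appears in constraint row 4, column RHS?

41/3

Ratio test on column x_1 — row 1: (31/5)/(2/5) = 31/2; row 2: (14/5)/(3/5) = 14/3; row 3: entry -1/5 ≤ 0; row 4: 23/2 = 23/2. Minimum is 14/3 at row 2 (x_2 leaves); pivot element 3/5.
Divide row 2 by 3/5; eliminate column x_1 from the other rows.
Row 4 update in column RHS: 23 − 2·(14/3) = 41/3.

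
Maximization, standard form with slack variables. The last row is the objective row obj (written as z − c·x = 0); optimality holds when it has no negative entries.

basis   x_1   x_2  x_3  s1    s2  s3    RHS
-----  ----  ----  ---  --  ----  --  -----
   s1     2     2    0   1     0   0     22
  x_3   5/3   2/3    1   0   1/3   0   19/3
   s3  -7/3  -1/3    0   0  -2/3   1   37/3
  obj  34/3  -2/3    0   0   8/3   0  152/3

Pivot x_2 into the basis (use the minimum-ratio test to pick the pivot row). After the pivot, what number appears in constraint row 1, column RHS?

3

Ratio test on column x_2 — row 1: 22/2 = 11; row 2: (19/3)/(2/3) = 19/2; row 3: entry -1/3 ≤ 0. Minimum is 19/2 at row 2 (x_3 leaves); pivot element 2/3.
Divide row 2 by 2/3; eliminate column x_2 from the other rows.
Row 1 update in column RHS: 22 − 2·(19/2) = 3.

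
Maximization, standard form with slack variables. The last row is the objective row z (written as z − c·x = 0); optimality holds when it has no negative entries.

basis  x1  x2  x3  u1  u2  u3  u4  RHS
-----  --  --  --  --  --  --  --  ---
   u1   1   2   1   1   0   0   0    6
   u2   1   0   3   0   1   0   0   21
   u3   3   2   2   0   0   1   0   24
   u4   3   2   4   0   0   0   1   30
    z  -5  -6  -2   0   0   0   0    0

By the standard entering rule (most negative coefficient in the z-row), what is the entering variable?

x2

Negative z-row entries: x1: -5, x2: -6, x3: -2.
The most negative is -6 in column x2, so x2 enters.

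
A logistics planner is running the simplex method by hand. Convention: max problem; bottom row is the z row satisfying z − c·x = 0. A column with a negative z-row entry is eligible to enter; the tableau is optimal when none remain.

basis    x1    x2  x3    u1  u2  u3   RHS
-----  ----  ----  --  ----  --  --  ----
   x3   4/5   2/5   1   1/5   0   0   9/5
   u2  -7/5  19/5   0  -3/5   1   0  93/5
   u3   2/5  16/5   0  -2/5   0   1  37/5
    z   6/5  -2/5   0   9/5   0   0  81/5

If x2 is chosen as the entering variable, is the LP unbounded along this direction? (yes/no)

Column x2 has positive entries in row(s) 1, 2, 3, so the ratio test bounds it — not unbounded.

no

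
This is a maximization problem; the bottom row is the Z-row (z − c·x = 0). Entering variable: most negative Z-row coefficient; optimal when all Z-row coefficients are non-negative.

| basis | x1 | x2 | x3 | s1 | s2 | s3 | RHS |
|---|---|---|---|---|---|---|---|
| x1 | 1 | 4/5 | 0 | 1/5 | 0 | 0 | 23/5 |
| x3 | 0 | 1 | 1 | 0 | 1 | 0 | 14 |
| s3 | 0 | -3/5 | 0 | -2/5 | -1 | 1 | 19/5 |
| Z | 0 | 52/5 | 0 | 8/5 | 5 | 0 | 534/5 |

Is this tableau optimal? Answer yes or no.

Every Z-row coefficient is ≥ 0, so the tableau is optimal.

yes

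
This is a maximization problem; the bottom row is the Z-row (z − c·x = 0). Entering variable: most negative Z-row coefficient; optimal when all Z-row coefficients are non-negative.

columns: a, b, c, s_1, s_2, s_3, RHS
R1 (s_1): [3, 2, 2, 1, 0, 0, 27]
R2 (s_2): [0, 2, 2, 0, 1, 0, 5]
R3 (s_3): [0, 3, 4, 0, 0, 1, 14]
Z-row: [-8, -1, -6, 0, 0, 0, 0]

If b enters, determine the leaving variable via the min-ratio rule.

s_2

Column b entries and ratios — s_1: 27/2 = 27/2; s_2: 5/2 = 5/2; s_3: 14/3 = 14/3.
Smallest ratio is 5/2 in the row of s_2, so s_2 leaves.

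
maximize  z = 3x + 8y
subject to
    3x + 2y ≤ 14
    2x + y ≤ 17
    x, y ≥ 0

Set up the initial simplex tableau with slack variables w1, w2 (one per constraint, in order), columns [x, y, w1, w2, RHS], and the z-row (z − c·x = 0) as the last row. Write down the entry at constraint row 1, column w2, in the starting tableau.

0

Slack w2 belongs to constraint 2; its column is the unit vector e_2, so the entry in row 1 is 0.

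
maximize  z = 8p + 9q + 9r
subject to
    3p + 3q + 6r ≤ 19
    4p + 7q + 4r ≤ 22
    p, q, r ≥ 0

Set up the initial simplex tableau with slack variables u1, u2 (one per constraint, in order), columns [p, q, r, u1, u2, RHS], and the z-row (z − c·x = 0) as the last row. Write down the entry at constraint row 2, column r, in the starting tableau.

Constraint 2 has coefficient 4 on r.

4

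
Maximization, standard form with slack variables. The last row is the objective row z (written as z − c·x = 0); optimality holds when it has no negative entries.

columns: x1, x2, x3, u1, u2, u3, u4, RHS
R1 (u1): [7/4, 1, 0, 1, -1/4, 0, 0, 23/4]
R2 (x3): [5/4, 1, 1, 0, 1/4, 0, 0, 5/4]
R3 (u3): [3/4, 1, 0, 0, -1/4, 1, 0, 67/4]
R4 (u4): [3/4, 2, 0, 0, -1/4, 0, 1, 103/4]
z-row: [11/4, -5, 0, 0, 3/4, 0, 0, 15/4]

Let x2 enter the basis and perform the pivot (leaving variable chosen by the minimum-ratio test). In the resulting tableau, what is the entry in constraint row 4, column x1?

Ratio test on column x2 — row 1: (23/4)/1 = 23/4; row 2: (5/4)/1 = 5/4; row 3: (67/4)/1 = 67/4; row 4: (103/4)/2 = 103/8. Minimum is 5/4 at row 2 (x3 leaves); pivot element 1.
Divide row 2 by 1; eliminate column x2 from the other rows.
Row 4 update in column x1: 3/4 − 2·(5/4) = -7/4.

-7/4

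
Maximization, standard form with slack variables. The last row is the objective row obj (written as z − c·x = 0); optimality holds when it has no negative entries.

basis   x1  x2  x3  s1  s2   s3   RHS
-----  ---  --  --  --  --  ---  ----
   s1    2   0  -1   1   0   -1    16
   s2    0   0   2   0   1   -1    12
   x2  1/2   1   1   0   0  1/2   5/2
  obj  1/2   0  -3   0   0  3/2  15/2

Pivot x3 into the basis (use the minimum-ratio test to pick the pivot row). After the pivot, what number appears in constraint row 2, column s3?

Ratio test on column x3 — row 1: entry -1 ≤ 0; row 2: 12/2 = 6; row 3: (5/2)/1 = 5/2. Minimum is 5/2 at row 3 (x2 leaves); pivot element 1.
Divide row 3 by 1; eliminate column x3 from the other rows.
Row 2 update in column s3: -1 − 2·(1/2) = -2.

-2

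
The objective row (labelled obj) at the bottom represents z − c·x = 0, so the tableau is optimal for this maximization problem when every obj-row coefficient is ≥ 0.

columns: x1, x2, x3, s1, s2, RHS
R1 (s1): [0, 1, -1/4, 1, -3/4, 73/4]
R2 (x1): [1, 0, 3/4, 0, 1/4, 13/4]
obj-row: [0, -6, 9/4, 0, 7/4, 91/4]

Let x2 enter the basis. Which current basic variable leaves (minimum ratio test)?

Column x2 entries and ratios — s1: (73/4)/1 = 73/4; x1: 0 ≤ 0, skip.
Smallest ratio is 73/4 in the row of s1, so s1 leaves.

s1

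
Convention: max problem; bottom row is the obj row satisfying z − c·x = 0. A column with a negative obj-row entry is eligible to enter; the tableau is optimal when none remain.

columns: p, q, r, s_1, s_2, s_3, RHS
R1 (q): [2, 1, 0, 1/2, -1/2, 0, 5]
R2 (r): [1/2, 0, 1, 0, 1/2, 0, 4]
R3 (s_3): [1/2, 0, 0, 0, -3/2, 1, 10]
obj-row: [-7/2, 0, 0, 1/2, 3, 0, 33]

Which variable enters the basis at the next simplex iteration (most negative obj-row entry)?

Negative obj-row entries: p: -7/2.
The most negative is -7/2 in column p, so p enters.

p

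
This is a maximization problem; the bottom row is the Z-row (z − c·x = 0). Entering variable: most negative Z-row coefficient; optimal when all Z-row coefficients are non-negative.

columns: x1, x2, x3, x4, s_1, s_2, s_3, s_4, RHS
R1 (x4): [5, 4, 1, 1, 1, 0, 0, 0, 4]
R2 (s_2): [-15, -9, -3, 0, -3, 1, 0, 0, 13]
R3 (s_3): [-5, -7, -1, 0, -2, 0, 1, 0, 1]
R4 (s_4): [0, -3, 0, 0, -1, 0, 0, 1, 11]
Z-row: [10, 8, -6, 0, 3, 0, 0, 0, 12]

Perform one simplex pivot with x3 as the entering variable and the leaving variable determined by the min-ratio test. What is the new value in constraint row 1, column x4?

Ratio test on column x3 — row 1: 4/1 = 4; row 2: entry -3 ≤ 0; row 3: entry -1 ≤ 0; row 4: entry 0 ≤ 0. Minimum is 4 at row 1 (x4 leaves); pivot element 1.
Divide row 1 by 1; eliminate column x3 from the other rows.
In the new row 1, the x4 entry is the old entry divided by the pivot: 1/1 = 1.

1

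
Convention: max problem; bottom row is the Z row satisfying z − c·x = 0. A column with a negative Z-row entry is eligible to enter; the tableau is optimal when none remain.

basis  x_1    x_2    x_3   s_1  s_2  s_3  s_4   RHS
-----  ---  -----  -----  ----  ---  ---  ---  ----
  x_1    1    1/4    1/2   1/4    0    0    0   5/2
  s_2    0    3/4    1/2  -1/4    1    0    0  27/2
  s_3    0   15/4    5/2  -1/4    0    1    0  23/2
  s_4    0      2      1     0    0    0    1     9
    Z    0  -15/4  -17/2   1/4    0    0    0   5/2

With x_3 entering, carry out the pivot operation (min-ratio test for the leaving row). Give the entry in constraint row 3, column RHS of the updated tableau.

Ratio test on column x_3 — row 1: (5/2)/(1/2) = 5; row 2: (27/2)/(1/2) = 27; row 3: (23/2)/(5/2) = 23/5; row 4: 9/1 = 9. Minimum is 23/5 at row 3 (s_3 leaves); pivot element 5/2.
Divide row 3 by 5/2; eliminate column x_3 from the other rows.
In the new row 3, the RHS entry is the old entry divided by the pivot: (23/2)/(5/2) = 23/5.

23/5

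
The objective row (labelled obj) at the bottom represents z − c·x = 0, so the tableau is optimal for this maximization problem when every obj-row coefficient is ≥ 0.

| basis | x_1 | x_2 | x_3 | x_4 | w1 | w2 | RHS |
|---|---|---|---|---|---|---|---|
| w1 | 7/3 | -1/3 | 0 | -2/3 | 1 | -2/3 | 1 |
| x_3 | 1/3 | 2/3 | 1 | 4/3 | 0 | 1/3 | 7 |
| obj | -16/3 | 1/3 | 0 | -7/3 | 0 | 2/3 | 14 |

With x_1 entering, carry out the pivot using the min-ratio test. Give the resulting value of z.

114/7

Ratio test on column x_1 — row 1: 1/(7/3) = 3/7; row 2: 7/(1/3) = 21. Minimum is 3/7 at row 1 (w1 leaves); pivot element 7/3.
Pivot on row 1; the obj-row RHS becomes 14 − (-16/3)·(3/7) = 114/7.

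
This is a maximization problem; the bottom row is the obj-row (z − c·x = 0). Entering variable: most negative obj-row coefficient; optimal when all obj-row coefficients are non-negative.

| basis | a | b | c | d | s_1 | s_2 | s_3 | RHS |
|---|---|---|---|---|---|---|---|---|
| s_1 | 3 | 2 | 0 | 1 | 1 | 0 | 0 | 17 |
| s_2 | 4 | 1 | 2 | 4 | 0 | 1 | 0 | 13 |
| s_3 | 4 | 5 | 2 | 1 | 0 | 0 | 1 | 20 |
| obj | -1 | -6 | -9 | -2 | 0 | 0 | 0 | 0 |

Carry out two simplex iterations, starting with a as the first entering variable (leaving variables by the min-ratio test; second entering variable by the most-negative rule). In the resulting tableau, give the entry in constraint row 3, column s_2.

Ratio test on column a — row 1: 17/3 = 17/3; row 2: 13/4 = 13/4; row 3: 20/4 = 5. Minimum is 13/4 at row 2 (s_2 leaves); pivot element 4.
Divide row 2 by 4; eliminate column a from the other rows.
Second iteration: most negative obj-row entry is -17/2 in column c, so c enters.
Ratio test on column c — row 1: entry -3/2 ≤ 0; row 2: (13/4)/(1/2) = 13/2; row 3: entry 0 ≤ 0. Minimum is 13/2 at row 2 (a leaves); pivot element 1/2.
Divide row 2 by 1/2; eliminate column c from the other rows.
After both pivots, the entry at constraint row 3, column s_2 is -1.

-1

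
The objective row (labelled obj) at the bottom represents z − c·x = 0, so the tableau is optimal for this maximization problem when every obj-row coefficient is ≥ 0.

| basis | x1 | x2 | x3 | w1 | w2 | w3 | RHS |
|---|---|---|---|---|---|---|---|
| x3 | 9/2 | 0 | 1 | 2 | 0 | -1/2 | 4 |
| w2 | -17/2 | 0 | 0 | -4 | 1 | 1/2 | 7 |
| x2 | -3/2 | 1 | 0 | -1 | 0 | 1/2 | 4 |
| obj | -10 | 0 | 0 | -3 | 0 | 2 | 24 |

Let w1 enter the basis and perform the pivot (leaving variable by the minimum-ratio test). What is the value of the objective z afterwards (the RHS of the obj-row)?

Ratio test on column w1 — row 1: 4/2 = 2; row 2: entry -4 ≤ 0; row 3: entry -1 ≤ 0. Minimum is 2 at row 1 (x3 leaves); pivot element 2.
Pivot on row 1; the obj-row RHS becomes 24 − (-3)·2 = 30.

30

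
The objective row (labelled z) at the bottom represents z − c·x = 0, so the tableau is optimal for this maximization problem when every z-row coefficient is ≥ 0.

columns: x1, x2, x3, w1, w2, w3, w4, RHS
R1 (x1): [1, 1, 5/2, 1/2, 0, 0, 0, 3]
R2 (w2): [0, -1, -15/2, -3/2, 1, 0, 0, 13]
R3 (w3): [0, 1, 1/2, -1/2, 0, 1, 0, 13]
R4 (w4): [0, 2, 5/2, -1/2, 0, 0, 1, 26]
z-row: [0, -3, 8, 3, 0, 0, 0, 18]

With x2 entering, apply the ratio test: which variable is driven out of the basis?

Column x2 entries and ratios — x1: 3/1 = 3; w2: -1 ≤ 0, skip; w3: 13/1 = 13; w4: 26/2 = 13.
Smallest ratio is 3 in the row of x1, so x1 leaves.

x1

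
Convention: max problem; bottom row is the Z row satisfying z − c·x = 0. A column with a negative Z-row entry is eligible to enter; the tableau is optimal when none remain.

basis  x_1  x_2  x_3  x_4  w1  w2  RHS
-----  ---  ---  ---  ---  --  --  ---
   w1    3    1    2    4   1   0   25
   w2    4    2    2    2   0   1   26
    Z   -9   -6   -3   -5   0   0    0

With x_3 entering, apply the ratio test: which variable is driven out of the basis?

w1

Column x_3 entries and ratios — w1: 25/2 = 25/2; w2: 26/2 = 13.
Smallest ratio is 25/2 in the row of w1, so w1 leaves.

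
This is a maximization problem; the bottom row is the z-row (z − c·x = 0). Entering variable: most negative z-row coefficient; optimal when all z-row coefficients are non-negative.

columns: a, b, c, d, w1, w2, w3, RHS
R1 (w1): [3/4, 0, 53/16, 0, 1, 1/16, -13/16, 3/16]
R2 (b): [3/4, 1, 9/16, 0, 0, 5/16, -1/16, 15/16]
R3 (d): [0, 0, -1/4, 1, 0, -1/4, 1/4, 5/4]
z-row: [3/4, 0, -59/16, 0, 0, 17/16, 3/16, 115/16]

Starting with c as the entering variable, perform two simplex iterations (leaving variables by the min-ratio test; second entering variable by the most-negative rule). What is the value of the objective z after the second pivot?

61/5

Ratio test on column c — row 1: (3/16)/(53/16) = 3/53; row 2: (15/16)/(9/16) = 5/3; row 3: entry -1/4 ≤ 0. Minimum is 3/53 at row 1 (w1 leaves); pivot element 53/16.
Pivot on row 1; the z-row RHS becomes 115/16 − (-59/16)·(3/53) = 392/53.
Next entering variable (most negative z-row entry -38/53): w3.
Ratio test on column w3 — row 1: entry -13/53 ≤ 0; row 2: (48/53)/(4/53) = 12; row 3: (67/53)/(10/53) = 67/10. Minimum is 67/10 at row 3 (d leaves); pivot element 10/53.
After the second pivot the z-row RHS is 392/53 − (-38/53)·(67/10) = 61/5.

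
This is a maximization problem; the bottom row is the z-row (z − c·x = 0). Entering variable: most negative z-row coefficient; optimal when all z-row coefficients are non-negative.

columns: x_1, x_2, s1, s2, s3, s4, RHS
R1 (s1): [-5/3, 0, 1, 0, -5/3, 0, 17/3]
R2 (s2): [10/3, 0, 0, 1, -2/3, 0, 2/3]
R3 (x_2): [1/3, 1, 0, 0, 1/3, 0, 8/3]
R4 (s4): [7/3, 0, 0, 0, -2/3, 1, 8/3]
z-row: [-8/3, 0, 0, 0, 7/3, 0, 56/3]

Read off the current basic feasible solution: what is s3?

0

s3 is not in the basis, so in the current basic feasible solution s3 = 0.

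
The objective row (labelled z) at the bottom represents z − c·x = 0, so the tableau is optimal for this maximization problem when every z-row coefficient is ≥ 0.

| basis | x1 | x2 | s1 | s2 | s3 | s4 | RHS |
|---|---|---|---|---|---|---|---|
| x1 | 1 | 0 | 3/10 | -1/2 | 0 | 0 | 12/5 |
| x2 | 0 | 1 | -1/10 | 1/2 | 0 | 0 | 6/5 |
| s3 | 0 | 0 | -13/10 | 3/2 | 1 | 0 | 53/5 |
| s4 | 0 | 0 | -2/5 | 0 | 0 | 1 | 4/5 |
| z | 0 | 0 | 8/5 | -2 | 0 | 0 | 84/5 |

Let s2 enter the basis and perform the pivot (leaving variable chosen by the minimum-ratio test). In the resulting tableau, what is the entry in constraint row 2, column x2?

2

Ratio test on column s2 — row 1: entry -1/2 ≤ 0; row 2: (6/5)/(1/2) = 12/5; row 3: (53/5)/(3/2) = 106/15; row 4: entry 0 ≤ 0. Minimum is 12/5 at row 2 (x2 leaves); pivot element 1/2.
Divide row 2 by 1/2; eliminate column s2 from the other rows.
In the new row 2, the x2 entry is the old entry divided by the pivot: 1/(1/2) = 2.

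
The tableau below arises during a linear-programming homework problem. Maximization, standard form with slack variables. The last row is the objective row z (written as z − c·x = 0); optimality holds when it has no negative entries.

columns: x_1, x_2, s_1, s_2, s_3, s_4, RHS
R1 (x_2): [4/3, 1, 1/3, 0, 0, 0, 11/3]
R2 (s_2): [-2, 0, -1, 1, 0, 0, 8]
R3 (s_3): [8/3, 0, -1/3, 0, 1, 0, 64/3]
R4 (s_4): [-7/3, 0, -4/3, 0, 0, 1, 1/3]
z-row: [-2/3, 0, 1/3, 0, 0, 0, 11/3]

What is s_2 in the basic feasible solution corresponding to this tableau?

8

s_2 is basic (row 2); its value is the RHS of that row, 8.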